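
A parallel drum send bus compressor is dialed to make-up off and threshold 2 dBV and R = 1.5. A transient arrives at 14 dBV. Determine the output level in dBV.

10 dBV

The input is 12 dB above the 2 dBV threshold.
At 1.5:1 the overshoot is divided by 1.5, leaving 8 dB above threshold.
That puts the output at 10 dBV.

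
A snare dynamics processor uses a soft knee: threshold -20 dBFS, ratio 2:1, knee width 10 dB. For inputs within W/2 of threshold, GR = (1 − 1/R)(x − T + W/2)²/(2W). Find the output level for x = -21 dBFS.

-21.4 dBFS

x − T + W/2 = -21 − (-20) + 5 = 4.
GR = (1 − 1/2) × 4² / 20 = 0.5 × 16 / 20 = 0.4 dB.
Output = -21 − 0.4 = -21.4 dBFS.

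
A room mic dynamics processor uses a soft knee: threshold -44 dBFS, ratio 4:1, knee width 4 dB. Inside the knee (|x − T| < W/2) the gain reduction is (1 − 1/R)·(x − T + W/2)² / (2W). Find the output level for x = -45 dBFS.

x − T + W/2 = -45 − (-44) + 2 = 1.
GR = (1 − 1/4) × 1² / 8 = 0.75 × 1 / 8 = 0.09375 dB.
Output = -45 − 0.09375 = -45.09375 dBFS.

-45.09375 dBFS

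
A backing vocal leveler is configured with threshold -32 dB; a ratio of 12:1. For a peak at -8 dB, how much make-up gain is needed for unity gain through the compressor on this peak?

The peak compresses to -32 + 24/12 = -30 dB.
To reach -8 dB requires -8 − (-30) = 22 dB of make-up.

22 dB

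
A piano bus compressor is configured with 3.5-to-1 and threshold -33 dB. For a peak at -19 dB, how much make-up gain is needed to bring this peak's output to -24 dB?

Without make-up, output = threshold + overshoot/3.5 = -33 + 4 = -29 dB.
Gap to target: 5 dB.

5 dB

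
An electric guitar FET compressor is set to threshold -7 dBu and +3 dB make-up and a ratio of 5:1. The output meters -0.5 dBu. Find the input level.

10.5 dBu

Stripping the +3 dB make-up gives -3.5 dBu at the gain stage.
The compressed level sits -3.5 − (-7) = 3.5 dB over threshold.
Before 5:1 compression the overshoot was 3.5 × 5 = 17.5 dB, so input = -7 + 17.5 = 10.5 dBu.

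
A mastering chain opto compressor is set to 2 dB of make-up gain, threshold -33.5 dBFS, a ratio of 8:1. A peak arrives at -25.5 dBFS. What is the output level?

-30.5 dBFS

-25.5 dBFS sits 8 dB over threshold.
8:1 compression reduces that to 8/8 = 1 dB over.
That puts the output at -32.5 dBFS; make-up adds 2 dB, giving -30.5 dBFS.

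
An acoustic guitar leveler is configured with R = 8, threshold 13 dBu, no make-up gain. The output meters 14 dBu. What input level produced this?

21 dBu

The compressed level sits 14 − 13 = 1 dB over threshold.
Input overshoot = R × output overshoot = 8 dB → input = 13 + 8 = 21 dBu.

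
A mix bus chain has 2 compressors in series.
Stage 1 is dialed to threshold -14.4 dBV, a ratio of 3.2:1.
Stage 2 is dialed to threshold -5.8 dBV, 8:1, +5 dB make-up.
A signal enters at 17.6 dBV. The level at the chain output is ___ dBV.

-0.625 dBV

Stage 1: overshoot 32 dB → 32/3.2 = 10 dB → -4.4 dBV.
Stage 2: overshoot 1.4 dB → 1.4/8 = 0.175 dB → -5.625 dBV; +5 dB make-up → -0.625 dBV.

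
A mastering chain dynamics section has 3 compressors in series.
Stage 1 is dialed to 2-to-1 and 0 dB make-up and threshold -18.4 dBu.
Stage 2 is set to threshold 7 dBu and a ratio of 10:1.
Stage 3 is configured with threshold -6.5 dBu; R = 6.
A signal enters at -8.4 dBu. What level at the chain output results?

-13.4 dBu

Stage 1: 10 dB above -18.4 dBu, reduced 2:1 to 5 dB above → -13.4 dBu.
Stage 2: below threshold (-13.4 ≤ 7); passes unchanged; output -13.4 dBu.
Stage 3: below threshold (-13.4 ≤ -6.5); passes unchanged; output -13.4 dBu.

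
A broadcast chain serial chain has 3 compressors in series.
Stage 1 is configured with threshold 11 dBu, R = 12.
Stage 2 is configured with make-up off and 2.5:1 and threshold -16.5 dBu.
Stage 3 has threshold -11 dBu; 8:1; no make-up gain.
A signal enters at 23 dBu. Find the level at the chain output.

Stage 1: 12 dB above 11 dBu, reduced 12:1 to 1 dB above → 12 dBu.
Stage 2: 12 dBu is 28.5 dB over -16.5 dBu; at 2.5:1 that becomes 11.4 dB over, giving -5.1 dBu.
Stage 3: -5.1 dBu is 5.9 dB over -11 dBu; at 8:1 that becomes 0.7375 dB over, giving -10.2625 dBu.

-10.2625 dBu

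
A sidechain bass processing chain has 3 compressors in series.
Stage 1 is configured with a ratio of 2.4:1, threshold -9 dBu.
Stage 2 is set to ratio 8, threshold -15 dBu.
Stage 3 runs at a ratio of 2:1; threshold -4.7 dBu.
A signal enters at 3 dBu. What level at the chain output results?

Stage 1: 12 dB above -9 dBu, reduced 2.4:1 to 5 dB above → -4 dBu.
Stage 2: -4 dBu is 11 dB over -15 dBu; at 8:1 that becomes 1.375 dB over, giving -13.625 dBu.
Stage 3: -13.625 dBu is at or below the -4.7 dBu threshold — no compression; output -13.625 dBu.

-13.625 dBu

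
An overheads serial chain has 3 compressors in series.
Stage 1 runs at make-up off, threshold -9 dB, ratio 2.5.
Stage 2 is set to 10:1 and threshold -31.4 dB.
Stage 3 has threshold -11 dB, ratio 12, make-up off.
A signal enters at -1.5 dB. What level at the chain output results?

Stage 1: overshoot 7.5 dB → 7.5/2.5 = 3 dB → -6 dB.
Stage 2: 25.4 dB above -31.4 dB, reduced 10:1 to 2.54 dB above → -28.86 dB.
Stage 3: below threshold (-28.86 ≤ -11); passes unchanged; output -28.86 dB.

-28.86 dB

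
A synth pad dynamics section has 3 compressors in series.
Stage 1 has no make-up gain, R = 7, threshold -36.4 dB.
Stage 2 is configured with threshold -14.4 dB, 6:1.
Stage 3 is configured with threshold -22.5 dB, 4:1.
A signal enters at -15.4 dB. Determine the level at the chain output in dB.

-33.4 dB

Stage 1: -15.4 dB is 21 dB over -36.4 dB; at 7:1 that becomes 3 dB over, giving -33.4 dB.
Stage 2: -33.4 dB is at or below the -14.4 dB threshold — no compression; output -33.4 dB.
Stage 3: -33.4 dB ≤ -22.5 dB, so stage 3 doesn't engage; output -33.4 dB.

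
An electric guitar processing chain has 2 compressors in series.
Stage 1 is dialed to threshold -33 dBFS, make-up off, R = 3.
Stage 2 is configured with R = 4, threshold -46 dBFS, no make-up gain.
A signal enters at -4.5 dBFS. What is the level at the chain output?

-40.375 dBFS

Stage 1: overshoot 28.5 dB → 28.5/3 = 9.5 dB → -23.5 dBFS.
Stage 2: overshoot 22.5 dB → 22.5/4 = 5.625 dB → -40.375 dBFS.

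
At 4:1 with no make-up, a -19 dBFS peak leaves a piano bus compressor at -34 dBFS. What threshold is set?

-39 dBFS

Let T be the threshold. Output overshoot = (input overshoot)/R, so -34 − T = (-19 − T)/4.
4·(-34 − T) = -19 − T → 3·T = -136 − (-19) = -117.
T = -117/3 = -39 dBFS.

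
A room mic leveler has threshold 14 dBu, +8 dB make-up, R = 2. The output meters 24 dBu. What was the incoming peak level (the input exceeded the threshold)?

18 dBu

Stripping the +8 dB make-up gives 16 dBu at the gain stage.
Post-compression overshoot = 16 − 14 = 2 dB.
Input overshoot = R × output overshoot = 4 dB → input = 14 + 4 = 18 dBu.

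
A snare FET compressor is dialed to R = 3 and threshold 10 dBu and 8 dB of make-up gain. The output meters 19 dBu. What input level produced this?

13 dBu

Stripping the +8 dB make-up gives 11 dBu at the gain stage.
Post-compression overshoot = 11 − 10 = 1 dB.
Input overshoot = R × output overshoot = 3 dB → input = 10 + 3 = 13 dBu.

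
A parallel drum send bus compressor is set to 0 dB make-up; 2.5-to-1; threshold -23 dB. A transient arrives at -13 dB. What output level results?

The input is 10 dB above the -23 dB threshold.
2.5:1 compression reduces that to 10/2.5 = 4 dB over.
That puts the output at -19 dB.

-19 dB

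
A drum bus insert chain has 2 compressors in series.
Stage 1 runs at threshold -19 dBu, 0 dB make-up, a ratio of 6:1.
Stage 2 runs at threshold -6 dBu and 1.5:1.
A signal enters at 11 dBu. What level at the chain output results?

Stage 1: overshoot 30 dB → 30/6 = 5 dB → -14 dBu.
Stage 2: -14 dBu ≤ -6 dBu, so stage 2 doesn't engage; output -14 dBu.

-14 dBu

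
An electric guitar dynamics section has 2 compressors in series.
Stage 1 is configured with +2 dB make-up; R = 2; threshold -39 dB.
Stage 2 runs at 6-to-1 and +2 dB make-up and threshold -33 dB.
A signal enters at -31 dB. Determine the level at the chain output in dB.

Stage 1: overshoot 8 dB → 8/2 = 4 dB → -35 dB; +2 dB make-up → -33 dB.
Stage 2: -33 dB is at or below the -33 dB threshold — no compression; make-up brings it to -31 dB.

-31 dB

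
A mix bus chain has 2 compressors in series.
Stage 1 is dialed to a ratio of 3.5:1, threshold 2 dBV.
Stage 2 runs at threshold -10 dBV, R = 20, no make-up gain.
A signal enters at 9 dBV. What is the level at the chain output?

Stage 1: 7 dB above 2 dBV, reduced 3.5:1 to 2 dB above → 4 dBV.
Stage 2: overshoot 14 dB → 14/20 = 0.7 dB → -9.3 dBV.

-9.3 dBV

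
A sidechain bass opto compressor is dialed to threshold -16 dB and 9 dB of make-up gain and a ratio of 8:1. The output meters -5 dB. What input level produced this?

Before make-up, the level was -5 − 9 = -14 dB.
Post-compression overshoot = -14 − (-16) = 2 dB.
Before 8:1 compression the overshoot was 2 × 8 = 16 dB, so input = -16 + 16 = 0 dB.

0 dB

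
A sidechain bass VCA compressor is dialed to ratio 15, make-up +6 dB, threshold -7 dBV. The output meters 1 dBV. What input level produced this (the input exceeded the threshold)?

23 dBV

Before make-up, the level was 1 − 6 = -5 dBV.
The compressed level sits -5 − (-7) = 2 dB over threshold.
Input overshoot = R × output overshoot = 30 dB → input = -7 + 30 = 23 dBV.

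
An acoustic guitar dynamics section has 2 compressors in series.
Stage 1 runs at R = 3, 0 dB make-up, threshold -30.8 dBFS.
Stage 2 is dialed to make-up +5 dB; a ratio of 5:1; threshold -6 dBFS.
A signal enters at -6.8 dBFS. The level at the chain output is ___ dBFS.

-17.8 dBFS

Stage 1: -6.8 dBFS is 24 dB over -30.8 dBFS; at 3:1 that becomes 8 dB over, giving -22.8 dBFS.
Stage 2: -22.8 dBFS is at or below the -6 dBFS threshold — no compression; make-up brings it to -17.8 dBFS.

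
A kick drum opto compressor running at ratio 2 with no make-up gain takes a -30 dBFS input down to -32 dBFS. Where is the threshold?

Let T be the threshold. Output overshoot = (input overshoot)/R, so -32 − T = (-30 − T)/2.
2·(-32 − T) = -30 − T → 1·T = -64 − (-30) = -34.
T = -34/1 = -34 dBFS.

-34 dBFS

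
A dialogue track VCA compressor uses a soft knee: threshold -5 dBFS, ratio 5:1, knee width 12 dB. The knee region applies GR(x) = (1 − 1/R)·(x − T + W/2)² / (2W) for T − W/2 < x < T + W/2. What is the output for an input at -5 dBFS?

x − T + W/2 = -5 − (-5) + 6 = 6.
GR = (1 − 1/5) × 6² / 24 = 0.8 × 36 / 24 = 1.2 dB.
Output = -5 − 1.2 = -6.2 dBFS.

-6.2 dBFS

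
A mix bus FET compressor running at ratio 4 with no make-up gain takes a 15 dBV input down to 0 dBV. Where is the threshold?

-5 dBV

Gain reduction = 15 − 0 = 15 dB; output overshoot = GR / (R − 1) = 15 / 3 = 5 dB.
Threshold = output − output overshoot = 0 − 5 = -5 dBV.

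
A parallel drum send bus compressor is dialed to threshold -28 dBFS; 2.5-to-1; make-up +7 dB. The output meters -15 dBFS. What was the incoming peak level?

Stripping the +7 dB make-up gives -22 dBFS at the gain stage.
The compressed level sits -22 − (-28) = 6 dB over threshold.
Undo the ratio: input overshoot = 6 × 2.5 = 15 dB, giving input = -13 dBFS.

-13 dBFS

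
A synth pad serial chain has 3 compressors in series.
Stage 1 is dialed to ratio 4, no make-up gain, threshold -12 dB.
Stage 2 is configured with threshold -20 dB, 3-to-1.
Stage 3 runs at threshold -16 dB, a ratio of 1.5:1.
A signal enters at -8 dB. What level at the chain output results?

Stage 1: -8 dB is 4 dB over -12 dB; at 4:1 that becomes 1 dB over, giving -11 dB.
Stage 2: 9 dB above -20 dB, reduced 3:1 to 3 dB above → -17 dB.
Stage 3: -17 dB is at or below the -16 dB threshold — no compression; output -17 dB.

-17 dB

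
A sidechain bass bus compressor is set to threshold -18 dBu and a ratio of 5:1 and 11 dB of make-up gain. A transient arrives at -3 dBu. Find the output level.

-4 dBu

-3 dBu sits 15 dB over threshold.
At 5:1 the overshoot is divided by 5, leaving 3 dB above threshold.
That puts the output at -15 dBu; make-up adds 11 dB, giving -4 dBu.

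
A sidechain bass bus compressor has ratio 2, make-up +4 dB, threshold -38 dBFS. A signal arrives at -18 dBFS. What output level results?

-24 dBFS

Overshoot: -18 − (-38) = 20 dB.
The 20 dB excess becomes 10 dB after 2:1 reduction.
So the level is -38 + 10 = -28 dBFS; make-up adds 4 dB, giving -24 dBFS.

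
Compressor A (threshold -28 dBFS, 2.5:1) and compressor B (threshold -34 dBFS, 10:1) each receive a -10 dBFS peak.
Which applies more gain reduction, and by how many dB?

B, by 10.8 dB

A: 18 dB over, compressed to 7.2 dB over, so 10.8 dB of GR.
B: 24 dB over, compressed to 2.4 dB over, so 21.6 dB of GR.
B reduces 10.8 dB more.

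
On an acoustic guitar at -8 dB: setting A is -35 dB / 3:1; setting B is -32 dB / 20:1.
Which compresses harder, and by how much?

B, by 4.8 dB

A: overshoot 27 dB → output overshoot 9 dB → GR 18 dB.
B: overshoot 24 dB → output overshoot 1.2 dB → GR 22.8 dB.
B applies 4.8 dB more gain reduction.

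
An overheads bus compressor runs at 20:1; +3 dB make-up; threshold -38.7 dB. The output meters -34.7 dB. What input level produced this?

-18.7 dB

Stripping the +3 dB make-up gives -37.7 dB at the gain stage.
That's 1 dB above the -38.7 dB threshold.
Undo the ratio: input overshoot = 1 × 20 = 20 dB, giving input = -18.7 dB.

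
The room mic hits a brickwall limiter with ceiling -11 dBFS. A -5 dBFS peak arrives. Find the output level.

-11 dBFS

The limiter clamps the peak to its -11 dBFS ceiling.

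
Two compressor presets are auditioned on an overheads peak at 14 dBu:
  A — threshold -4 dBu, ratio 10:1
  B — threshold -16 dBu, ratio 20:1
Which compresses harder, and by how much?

A: overshoot 18 dB → output overshoot 1.8 dB → GR 16.2 dB.
B: overshoot 30 dB → output overshoot 1.5 dB → GR 28.5 dB.
Difference: 12.3 dB in favour of B.

B, by 12.3 dB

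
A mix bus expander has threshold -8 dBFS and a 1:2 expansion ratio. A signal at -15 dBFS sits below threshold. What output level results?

-22 dBFS

The input is 7 dB below the -8 dBFS threshold.
A 1:2 expander multiplies undershoot by 2: 7 × 2 = 14 dB below threshold.
Output = -8 − 14 = -22 dBFS.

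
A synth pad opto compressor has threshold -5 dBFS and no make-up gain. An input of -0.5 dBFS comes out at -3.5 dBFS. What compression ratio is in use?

3:1

Input overshoot = -0.5 − (-5) = 4.5 dB; output overshoot = -3.5 − (-5) = 1.5 dB.
Ratio = 4.5 / 1.5 = 3.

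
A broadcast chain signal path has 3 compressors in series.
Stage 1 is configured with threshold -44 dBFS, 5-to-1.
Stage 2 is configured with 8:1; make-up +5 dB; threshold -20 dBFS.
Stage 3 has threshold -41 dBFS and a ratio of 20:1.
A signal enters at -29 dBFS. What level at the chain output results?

Stage 1: -29 dBFS is 15 dB over -44 dBFS; at 5:1 that becomes 3 dB over, giving -41 dBFS.
Stage 2: below threshold (-41 ≤ -20); passes unchanged; make-up brings it to -36 dBFS.
Stage 3: overshoot 5 dB → 5/20 = 0.25 dB → -40.75 dBFS.

-40.75 dBFS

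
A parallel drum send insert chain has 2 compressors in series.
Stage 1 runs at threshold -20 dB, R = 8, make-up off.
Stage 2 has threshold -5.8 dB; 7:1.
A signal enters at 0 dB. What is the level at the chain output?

Stage 1: 0 dB is 20 dB over -20 dB; at 8:1 that becomes 2.5 dB over, giving -17.5 dB.
Stage 2: -17.5 dB ≤ -5.8 dB, so stage 2 doesn't engage; output -17.5 dB.

-17.5 dB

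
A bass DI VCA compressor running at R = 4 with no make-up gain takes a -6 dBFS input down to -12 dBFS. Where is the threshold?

-14 dBFS

Gain reduction = -6 − (-12) = 6 dB; output overshoot = GR / (R − 1) = 6 / 3 = 2 dB.
Threshold = output − output overshoot = -12 − 2 = -14 dBFS.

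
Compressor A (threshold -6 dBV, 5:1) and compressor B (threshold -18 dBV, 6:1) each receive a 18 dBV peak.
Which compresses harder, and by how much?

A: overshoot 24 dB → output overshoot 4.8 dB → GR 19.2 dB.
B: overshoot 36 dB → output overshoot 6 dB → GR 30 dB.
B reduces 10.8 dB more.

B, by 10.8 dB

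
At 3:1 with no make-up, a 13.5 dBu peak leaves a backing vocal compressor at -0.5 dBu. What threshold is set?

-7.5 dBu

Let T be the threshold. Output overshoot = (input overshoot)/R, so -0.5 − T = (13.5 − T)/3.
3·(-0.5 − T) = 13.5 − T → 2·T = -1.5 − 13.5 = -15.
T = -15/2 = -7.5 dBu.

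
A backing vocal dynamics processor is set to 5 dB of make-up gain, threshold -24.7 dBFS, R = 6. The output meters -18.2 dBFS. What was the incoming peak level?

Before make-up, the level was -18.2 − 5 = -23.2 dBFS.
That's 1.5 dB above the -24.7 dBFS threshold.
Input overshoot = R × output overshoot = 9 dB → input = -24.7 + 9 = -15.7 dBFS.

-15.7 dBFS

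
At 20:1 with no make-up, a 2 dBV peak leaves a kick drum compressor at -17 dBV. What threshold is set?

Gain reduction = 2 − (-17) = 19 dB; output overshoot = GR / (R − 1) = 19 / 19 = 1 dB.
Threshold = output − output overshoot = -17 − 1 = -18 dBV.

-18 dBV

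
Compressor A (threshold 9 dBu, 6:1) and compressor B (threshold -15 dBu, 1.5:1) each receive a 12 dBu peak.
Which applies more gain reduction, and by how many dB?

A: overshoot 3 dB → output overshoot 0.5 dB → GR 2.5 dB.
B: overshoot 27 dB → output overshoot 18 dB → GR 9 dB.
B applies 6.5 dB more gain reduction.

B, by 6.5 dB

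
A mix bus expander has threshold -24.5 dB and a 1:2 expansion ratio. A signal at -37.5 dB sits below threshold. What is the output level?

-50.5 dB

Undershoot = (-24.5) − (-37.5) = 13 dB.
At 1:2, that expands to 26 dB under threshold.
Output = -24.5 − 26 = -50.5 dB.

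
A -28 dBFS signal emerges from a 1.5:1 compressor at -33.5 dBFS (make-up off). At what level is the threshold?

Gain reduction = -28 − (-33.5) = 5.5 dB; output overshoot = GR / (R − 1) = 5.5 / 0.5 = 11 dB.
Threshold = output − output overshoot = -33.5 − 11 = -44.5 dBFS.

-44.5 dBFS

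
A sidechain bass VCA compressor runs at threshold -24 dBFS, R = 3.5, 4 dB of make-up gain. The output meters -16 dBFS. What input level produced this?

-10 dBFS

Remove make-up: -16 − 4 = -20 dBFS.
That's 4 dB above the -24 dBFS threshold.
Input overshoot = R × output overshoot = 14 dB → input = -24 + 14 = -10 dBFS.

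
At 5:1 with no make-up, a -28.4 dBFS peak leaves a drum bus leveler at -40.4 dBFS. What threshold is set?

-43.4 dBFS

Gain reduction = -28.4 − (-40.4) = 12 dB; output overshoot = GR / (R − 1) = 12 / 4 = 3 dB.
Threshold = output − output overshoot = -40.4 − 3 = -43.4 dBFS.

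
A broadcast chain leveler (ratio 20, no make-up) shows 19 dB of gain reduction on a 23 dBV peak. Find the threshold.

Input is 20 dB above T (since output overshoot × R = input overshoot: (4 − T)·20 = 23 − T gives T = 3 dBV).
Check: 3 + (23 − 3)/20 = 3 + 1 = 4 dBV. ✓

3 dBV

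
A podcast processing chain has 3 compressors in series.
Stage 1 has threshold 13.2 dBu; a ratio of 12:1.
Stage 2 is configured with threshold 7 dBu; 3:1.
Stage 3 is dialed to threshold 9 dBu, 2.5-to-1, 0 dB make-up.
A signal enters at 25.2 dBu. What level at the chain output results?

Stage 1: 25.2 dBu is 12 dB over 13.2 dBu; at 12:1 that becomes 1 dB over, giving 14.2 dBu.
Stage 2: 14.2 dBu is 7.2 dB over 7 dBu; at 3:1 that becomes 2.4 dB over, giving 9.4 dBu.
Stage 3: overshoot 0.4 dB → 0.4/2.5 = 0.16 dB → 9.16 dBu.

9.16 dBu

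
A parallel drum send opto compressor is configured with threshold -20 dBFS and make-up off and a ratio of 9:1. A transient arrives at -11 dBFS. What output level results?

-19 dBFS

The input is 9 dB above the -20 dBFS threshold.
At 9:1 the overshoot is divided by 9, leaving 1 dB above threshold.
That puts the output at -19 dBFS.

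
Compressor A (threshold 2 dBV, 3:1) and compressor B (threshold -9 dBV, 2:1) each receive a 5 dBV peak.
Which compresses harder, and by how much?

A: 3 dB over, compressed to 1 dB over, so 2 dB of GR.
B: 14 dB over, compressed to 7 dB over, so 7 dB of GR.
B reduces 5 dB more.

B, by 5 dB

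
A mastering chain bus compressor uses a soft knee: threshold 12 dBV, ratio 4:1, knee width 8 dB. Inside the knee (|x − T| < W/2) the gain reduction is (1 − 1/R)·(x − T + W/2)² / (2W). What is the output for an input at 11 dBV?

x − T + W/2 = 11 − 12 + 4 = 3.
GR = (1 − 1/4) × 3² / 16 = 0.75 × 9 / 16 = 0.421875 dB.
Output = 11 − 0.421875 = 10.578125 dBV.

10.578125 dBV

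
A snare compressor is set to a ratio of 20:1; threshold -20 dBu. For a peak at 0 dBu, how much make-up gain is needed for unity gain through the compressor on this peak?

19 dB

The peak compresses to -20 + 20/20 = -19 dBu.
To reach 0 dBu requires 0 − (-19) = 19 dB of make-up.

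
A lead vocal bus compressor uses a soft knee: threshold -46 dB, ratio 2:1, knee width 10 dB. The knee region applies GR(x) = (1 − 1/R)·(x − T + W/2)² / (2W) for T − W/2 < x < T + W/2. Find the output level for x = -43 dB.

-44.6 dB

x − T + W/2 = -43 − (-46) + 5 = 8.
GR = (1 − 1/2) × 8² / 20 = 0.5 × 64 / 20 = 1.6 dB.
Output = -43 − 1.6 = -44.6 dB.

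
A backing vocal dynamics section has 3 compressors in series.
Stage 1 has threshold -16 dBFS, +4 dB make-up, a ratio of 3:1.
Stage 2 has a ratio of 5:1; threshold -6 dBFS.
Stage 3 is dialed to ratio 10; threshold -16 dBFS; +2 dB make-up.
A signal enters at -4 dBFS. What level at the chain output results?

-13.2 dBFS

Stage 1: 12 dB above -16 dBFS, reduced 3:1 to 4 dB above → -12 dBFS; +4 dB make-up → -8 dBFS.
Stage 2: -8 dBFS is at or below the -6 dBFS threshold — no compression; output -8 dBFS.
Stage 3: -8 dBFS is 8 dB over -16 dBFS; at 10:1 that becomes 0.8 dB over, giving -15.2 dBFS; +2 dB make-up → -13.2 dBFS.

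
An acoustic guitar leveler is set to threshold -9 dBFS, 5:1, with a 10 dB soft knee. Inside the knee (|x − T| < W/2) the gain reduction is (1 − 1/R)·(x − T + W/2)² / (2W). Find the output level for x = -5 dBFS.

-8.24 dBFS

x − T + W/2 = -5 − (-9) + 5 = 9.
GR = (1 − 1/5) × 9² / 20 = 0.8 × 81 / 20 = 3.24 dB.
Output = -5 − 3.24 = -8.24 dBFS.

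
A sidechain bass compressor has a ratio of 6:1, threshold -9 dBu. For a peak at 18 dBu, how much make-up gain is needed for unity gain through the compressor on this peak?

22.5 dB

The peak compresses to -9 + 27/6 = -4.5 dBu.
To reach 18 dBu requires 18 − (-4.5) = 22.5 dB of make-up.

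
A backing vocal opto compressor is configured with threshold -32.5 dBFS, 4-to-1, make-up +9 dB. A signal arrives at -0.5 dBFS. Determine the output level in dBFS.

-0.5 dBFS sits 32 dB over threshold.
4:1 compression reduces that to 32/4 = 8 dB over.
That puts the output at -24.5 dBFS; make-up adds 9 dB, giving -15.5 dBFS.

-15.5 dBFS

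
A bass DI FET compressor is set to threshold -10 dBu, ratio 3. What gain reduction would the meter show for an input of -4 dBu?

4 dB

Overshoot = -4 − (-10) = 6 dB.
After 3:1 compression the overshoot becomes 6/3 = 2 dB.
GR = overshoot in − overshoot out = 6 − 2 = 4 dB.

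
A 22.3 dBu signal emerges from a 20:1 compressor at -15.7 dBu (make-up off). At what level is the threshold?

Gain reduction = 22.3 − (-15.7) = 38 dB; output overshoot = GR / (R − 1) = 38 / 19 = 2 dB.
Threshold = output − output overshoot = -15.7 − 2 = -17.7 dBu.

-17.7 dBu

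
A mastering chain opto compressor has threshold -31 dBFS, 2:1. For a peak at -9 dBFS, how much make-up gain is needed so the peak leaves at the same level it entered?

Without make-up, output = threshold + overshoot/2 = -31 + 11 = -20 dBFS.
Gap to target: 11 dB.

11 dB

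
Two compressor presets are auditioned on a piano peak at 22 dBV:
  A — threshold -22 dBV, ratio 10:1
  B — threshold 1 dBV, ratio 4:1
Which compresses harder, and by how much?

A, by 23.85 dB

A: 44 dB over, compressed to 4.4 dB over, so 39.6 dB of GR.
B: 21 dB over, compressed to 5.25 dB over, so 15.75 dB of GR.
A reduces 23.85 dB more.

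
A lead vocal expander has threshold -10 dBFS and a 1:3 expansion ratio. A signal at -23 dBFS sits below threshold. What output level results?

-49 dBFS

The input is 13 dB below the -10 dBFS threshold.
A 1:3 expander multiplies undershoot by 3: 13 × 3 = 39 dB below threshold.
Output = -10 − 39 = -49 dBFS.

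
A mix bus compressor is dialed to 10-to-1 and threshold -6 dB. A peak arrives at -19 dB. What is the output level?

-19 dB is 13 dB below the -6 dB threshold, so no gain reduction is applied.
Output = input = -19 dB.

-19 dB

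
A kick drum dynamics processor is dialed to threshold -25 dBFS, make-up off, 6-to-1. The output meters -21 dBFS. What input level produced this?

That's 4 dB above the -25 dBFS threshold.
Before 6:1 compression the overshoot was 4 × 6 = 24 dB, so input = -25 + 24 = -1 dBFS.

-1 dBFS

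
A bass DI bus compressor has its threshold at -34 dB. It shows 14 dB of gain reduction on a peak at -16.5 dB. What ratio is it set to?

Input overshoot = -16.5 − (-34) = 17.5 dB.
Output overshoot = 17.5 − 14 = 3.5 dB.
Ratio = input overshoot / output overshoot = 17.5 / 3.5 = 5.

5:1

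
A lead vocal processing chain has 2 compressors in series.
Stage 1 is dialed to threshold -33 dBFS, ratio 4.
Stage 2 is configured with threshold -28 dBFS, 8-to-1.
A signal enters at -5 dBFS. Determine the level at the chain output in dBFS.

Stage 1: 28 dB above -33 dBFS, reduced 4:1 to 7 dB above → -26 dBFS.
Stage 2: 2 dB above -28 dBFS, reduced 8:1 to 0.25 dB above → -27.75 dBFS.

-27.75 dBFS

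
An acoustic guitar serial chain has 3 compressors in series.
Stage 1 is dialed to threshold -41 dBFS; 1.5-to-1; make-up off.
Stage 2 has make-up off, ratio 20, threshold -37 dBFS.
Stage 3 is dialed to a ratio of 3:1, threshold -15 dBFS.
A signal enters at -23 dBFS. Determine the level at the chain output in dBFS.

Stage 1: overshoot 18 dB → 18/1.5 = 12 dB → -29 dBFS.
Stage 2: -29 dBFS is 8 dB over -37 dBFS; at 20:1 that becomes 0.4 dB over, giving -36.6 dBFS.
Stage 3: -36.6 dBFS is at or below the -15 dBFS threshold — no compression; output -36.6 dBFS.

-36.6 dBFS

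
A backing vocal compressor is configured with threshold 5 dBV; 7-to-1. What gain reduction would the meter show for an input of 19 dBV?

The signal is 14 dB above threshold.
A 7:1 ratio leaves 2 dB of that excess.
Gain reduction = 14 − 2 = 12 dB.

12 dB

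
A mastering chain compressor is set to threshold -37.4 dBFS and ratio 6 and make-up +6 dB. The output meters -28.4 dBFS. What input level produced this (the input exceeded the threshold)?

Stripping the +6 dB make-up gives -34.4 dBFS at the gain stage.
The compressed level sits -34.4 − (-37.4) = 3 dB over threshold.
Undo the ratio: input overshoot = 3 × 6 = 18 dB, giving input = -19.4 dBFS.

-19.4 dBFS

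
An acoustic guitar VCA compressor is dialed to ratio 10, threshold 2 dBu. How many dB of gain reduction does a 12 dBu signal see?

The signal is 10 dB above threshold.
After 10:1 compression the overshoot becomes 10/10 = 1 dB.
GR = overshoot in − overshoot out = 10 − 1 = 9 dB.

9 dB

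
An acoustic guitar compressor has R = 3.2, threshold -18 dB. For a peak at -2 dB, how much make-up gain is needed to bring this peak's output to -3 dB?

Overshoot 16 dB → 16/3.2 = 5 dB after compression, so the compressed level is -18 + 5 = -13 dB.
Make-up = target − compressed = -3 − (-13) = 10 dB.

10 dB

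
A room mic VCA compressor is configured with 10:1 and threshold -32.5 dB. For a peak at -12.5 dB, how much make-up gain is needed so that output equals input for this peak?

18 dB

Without make-up, output = threshold + overshoot/10 = -32.5 + 2 = -30.5 dB.
Gap to target: 18 dB.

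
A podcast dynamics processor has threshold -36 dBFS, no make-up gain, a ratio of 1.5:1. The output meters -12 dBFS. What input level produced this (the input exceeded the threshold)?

Post-compression overshoot = -12 − (-36) = 24 dB.
Input overshoot = R × output overshoot = 36 dB → input = -36 + 36 = 0 dBFS.

0 dBFS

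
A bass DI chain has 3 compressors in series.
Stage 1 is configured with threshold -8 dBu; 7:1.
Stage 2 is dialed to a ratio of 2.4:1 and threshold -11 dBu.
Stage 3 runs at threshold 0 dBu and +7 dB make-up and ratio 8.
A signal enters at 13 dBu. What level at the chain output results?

Stage 1: overshoot 21 dB → 21/7 = 3 dB → -5 dBu.
Stage 2: 6 dB above -11 dBu, reduced 2.4:1 to 2.5 dB above → -8.5 dBu.
Stage 3: -8.5 dBu is at or below the 0 dBu threshold — no compression; make-up brings it to -1.5 dBu.

-1.5 dBu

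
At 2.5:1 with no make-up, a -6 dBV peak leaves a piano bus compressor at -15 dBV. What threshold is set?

Input is 15 dB above T (since output overshoot × R = input overshoot: (-15 − T)·2.5 = -6 − T gives T = -21 dBV).
Check: -21 + (-6 − (-21))/2.5 = -21 + 6 = -15 dBV. ✓

-21 dBV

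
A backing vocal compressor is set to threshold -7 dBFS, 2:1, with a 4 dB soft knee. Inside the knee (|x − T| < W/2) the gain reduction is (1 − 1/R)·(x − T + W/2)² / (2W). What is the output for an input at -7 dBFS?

x − T + W/2 = -7 − (-7) + 2 = 2.
GR = (1 − 1/2) × 2² / 8 = 0.5 × 4 / 8 = 0.25 dB.
Output = -7 − 0.25 = -7.25 dBFS.

-7.25 dBFS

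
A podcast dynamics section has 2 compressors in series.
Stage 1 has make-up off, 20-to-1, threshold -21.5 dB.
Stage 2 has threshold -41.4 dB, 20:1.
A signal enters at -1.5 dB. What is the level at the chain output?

Stage 1: 20 dB above -21.5 dB, reduced 20:1 to 1 dB above → -20.5 dB.
Stage 2: -20.5 dB is 20.9 dB over -41.4 dB; at 20:1 that becomes 1.045 dB over, giving -40.355 dB.

-40.355 dB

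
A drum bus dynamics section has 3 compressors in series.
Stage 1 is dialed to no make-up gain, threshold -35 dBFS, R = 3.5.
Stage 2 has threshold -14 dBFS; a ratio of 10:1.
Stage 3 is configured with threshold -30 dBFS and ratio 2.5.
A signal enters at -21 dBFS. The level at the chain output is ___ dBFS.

-31 dBFS

Stage 1: 14 dB above -35 dBFS, reduced 3.5:1 to 4 dB above → -31 dBFS.
Stage 2: -31 dBFS ≤ -14 dBFS, so stage 2 doesn't engage; output -31 dBFS.
Stage 3: -31 dBFS is at or below the -30 dBFS threshold — no compression; output -31 dBFS.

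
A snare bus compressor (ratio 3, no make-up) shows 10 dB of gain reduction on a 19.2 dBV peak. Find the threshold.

4.2 dBV

Gain reduction = 19.2 − 9.2 = 10 dB; output overshoot = GR / (R − 1) = 10 / 2 = 5 dB.
Threshold = output − output overshoot = 9.2 − 5 = 4.2 dBV.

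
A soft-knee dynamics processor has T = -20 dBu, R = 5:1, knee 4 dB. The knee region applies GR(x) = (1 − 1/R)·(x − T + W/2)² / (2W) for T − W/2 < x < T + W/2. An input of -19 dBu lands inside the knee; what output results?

x − T + W/2 = -19 − (-20) + 2 = 3.
GR = (1 − 1/5) × 3² / 8 = 0.8 × 9 / 8 = 0.9 dB.
Output = -19 − 0.9 = -19.9 dBu.

-19.9 dBu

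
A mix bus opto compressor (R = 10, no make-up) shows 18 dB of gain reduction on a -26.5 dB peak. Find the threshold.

-46.5 dB

Gain reduction = -26.5 − (-44.5) = 18 dB; output overshoot = GR / (R − 1) = 18 / 9 = 2 dB.
Threshold = output − output overshoot = -44.5 − 2 = -46.5 dB.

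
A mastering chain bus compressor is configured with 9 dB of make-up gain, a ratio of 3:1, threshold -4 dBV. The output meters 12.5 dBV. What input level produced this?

Before make-up, the level was 12.5 − 9 = 3.5 dBV.
Post-compression overshoot = 3.5 − (-4) = 7.5 dB.
Before 3:1 compression the overshoot was 7.5 × 3 = 22.5 dB, so input = -4 + 22.5 = 18.5 dBV.

18.5 dBV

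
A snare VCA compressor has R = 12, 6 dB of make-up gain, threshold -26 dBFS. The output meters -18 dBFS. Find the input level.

-2 dBFS

Before make-up, the level was -18 − 6 = -24 dBFS.
That's 2 dB above the -26 dBFS threshold.
Before 12:1 compression the overshoot was 2 × 12 = 24 dB, so input = -26 + 24 = -2 dBFS.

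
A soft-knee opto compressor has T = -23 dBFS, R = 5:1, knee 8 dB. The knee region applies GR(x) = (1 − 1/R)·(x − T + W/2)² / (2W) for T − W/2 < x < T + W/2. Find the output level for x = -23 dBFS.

-23.8 dBFS

x − T + W/2 = -23 − (-23) + 4 = 4.
GR = (1 − 1/5) × 4² / 16 = 0.8 × 16 / 16 = 0.8 dB.
Output = -23 − 0.8 = -23.8 dBFS.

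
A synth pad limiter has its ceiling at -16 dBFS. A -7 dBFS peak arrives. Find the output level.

-16 dBFS

A brickwall limiter is an ∞:1 compressor: any input above the ceiling is clamped to -16 dBFS.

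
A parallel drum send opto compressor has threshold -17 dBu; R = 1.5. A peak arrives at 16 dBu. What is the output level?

5 dBu

Overshoot: 16 − (-17) = 33 dB.
The 33 dB excess becomes 22 dB after 1.5:1 reduction.
That puts the output at 5 dBu.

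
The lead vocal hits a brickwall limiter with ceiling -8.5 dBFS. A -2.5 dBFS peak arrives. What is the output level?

The limiter clamps the peak to its -8.5 dBFS ceiling.

-8.5 dBFS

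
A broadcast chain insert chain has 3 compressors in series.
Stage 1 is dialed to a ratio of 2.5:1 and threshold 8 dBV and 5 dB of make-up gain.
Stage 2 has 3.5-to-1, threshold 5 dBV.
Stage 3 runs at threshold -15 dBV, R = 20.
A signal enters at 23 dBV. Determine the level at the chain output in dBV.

-13.8 dBV

Stage 1: overshoot 15 dB → 15/2.5 = 6 dB → 14 dBV; +5 dB make-up → 19 dBV.
Stage 2: 14 dB above 5 dBV, reduced 3.5:1 to 4 dB above → 9 dBV.
Stage 3: overshoot 24 dB → 24/20 = 1.2 dB → -13.8 dBV.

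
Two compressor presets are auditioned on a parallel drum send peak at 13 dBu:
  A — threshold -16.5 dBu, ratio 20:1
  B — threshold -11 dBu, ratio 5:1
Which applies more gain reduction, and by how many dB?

A: GR = 29.5 − 29.5/20 = 28.025 dB.
B: GR = 24 − 24/5 = 19.2 dB.
Difference: 8.825 dB in favour of A.

A, by 8.825 dB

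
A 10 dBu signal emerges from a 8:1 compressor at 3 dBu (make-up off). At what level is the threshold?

2 dBu

Gain reduction = 10 − 3 = 7 dB; output overshoot = GR / (R − 1) = 7 / 7 = 1 dB.
Threshold = output − output overshoot = 3 − 1 = 2 dBu.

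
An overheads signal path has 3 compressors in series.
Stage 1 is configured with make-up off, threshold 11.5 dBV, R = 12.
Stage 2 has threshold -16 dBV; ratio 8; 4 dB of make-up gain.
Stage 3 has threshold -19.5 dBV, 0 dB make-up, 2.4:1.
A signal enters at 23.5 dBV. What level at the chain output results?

-14.890625 dBV

Stage 1: 23.5 dBV is 12 dB over 11.5 dBV; at 12:1 that becomes 1 dB over, giving 12.5 dBV.
Stage 2: overshoot 28.5 dB → 28.5/8 = 3.5625 dB → -12.4375 dBV; +4 dB make-up → -8.4375 dBV.
Stage 3: overshoot 11.0625 dB → 11.0625/2.4 = 4.609375 dB → -14.890625 dBV.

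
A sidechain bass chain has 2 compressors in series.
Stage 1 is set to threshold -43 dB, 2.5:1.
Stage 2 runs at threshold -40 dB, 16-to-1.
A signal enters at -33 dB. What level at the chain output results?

-39.9375 dB

Stage 1: -33 dB is 10 dB over -43 dB; at 2.5:1 that becomes 4 dB over, giving -39 dB.
Stage 2: -39 dB is 1 dB over -40 dB; at 16:1 that becomes 0.0625 dB over, giving -39.9375 dB.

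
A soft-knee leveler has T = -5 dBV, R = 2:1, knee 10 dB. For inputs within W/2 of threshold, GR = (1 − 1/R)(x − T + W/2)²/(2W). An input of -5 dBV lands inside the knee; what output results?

-5.625 dBV

x − T + W/2 = -5 − (-5) + 5 = 5.
GR = (1 − 1/2) × 5² / 20 = 0.5 × 25 / 20 = 0.625 dB.
Output = -5 − 0.625 = -5.625 dBV.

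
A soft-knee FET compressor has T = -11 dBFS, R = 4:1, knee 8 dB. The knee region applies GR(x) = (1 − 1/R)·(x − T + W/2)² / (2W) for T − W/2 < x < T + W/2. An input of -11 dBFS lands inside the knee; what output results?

-11.75 dBFS

x − T + W/2 = -11 − (-11) + 4 = 4.
GR = (1 − 1/4) × 4² / 16 = 0.75 × 16 / 16 = 0.75 dB.
Output = -11 − 0.75 = -11.75 dBFS.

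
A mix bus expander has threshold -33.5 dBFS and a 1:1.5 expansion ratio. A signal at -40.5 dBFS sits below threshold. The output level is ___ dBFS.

The input is 7 dB below the -33.5 dBFS threshold.
A 1:1.5 expander multiplies undershoot by 1.5: 7 × 1.5 = 10.5 dB below threshold.
Output = -33.5 − 10.5 = -44 dBFS.

-44 dBFS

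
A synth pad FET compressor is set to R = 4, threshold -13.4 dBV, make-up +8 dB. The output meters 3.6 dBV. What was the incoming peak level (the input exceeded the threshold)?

Before make-up, the level was 3.6 − 8 = -4.4 dBV.
The compressed level sits -4.4 − (-13.4) = 9 dB over threshold.
Before 4:1 compression the overshoot was 9 × 4 = 36 dB, so input = -13.4 + 36 = 22.6 dBV.

22.6 dBV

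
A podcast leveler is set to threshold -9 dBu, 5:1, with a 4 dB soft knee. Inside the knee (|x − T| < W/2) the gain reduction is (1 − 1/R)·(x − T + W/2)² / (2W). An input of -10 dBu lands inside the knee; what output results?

x − T + W/2 = -10 − (-9) + 2 = 1.
GR = (1 − 1/5) × 1² / 8 = 0.8 × 1 / 8 = 0.1 dB.
Output = -10 − 0.1 = -10.1 dBu.

-10.1 dBu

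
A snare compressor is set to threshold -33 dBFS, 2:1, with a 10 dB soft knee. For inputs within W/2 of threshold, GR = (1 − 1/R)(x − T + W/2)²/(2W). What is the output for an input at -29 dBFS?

-31.025 dBFS

x − T + W/2 = -29 − (-33) + 5 = 9.
GR = (1 − 1/2) × 9² / 20 = 0.5 × 81 / 20 = 2.025 dB.
Output = -29 − 2.025 = -31.025 dBFS.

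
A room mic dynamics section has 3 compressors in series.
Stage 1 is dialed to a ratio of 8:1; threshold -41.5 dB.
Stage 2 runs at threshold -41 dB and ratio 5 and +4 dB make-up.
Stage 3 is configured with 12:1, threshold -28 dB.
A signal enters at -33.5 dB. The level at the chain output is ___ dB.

Stage 1: -33.5 dB is 8 dB over -41.5 dB; at 8:1 that becomes 1 dB over, giving -40.5 dB.
Stage 2: 0.5 dB above -41 dB, reduced 5:1 to 0.1 dB above → -40.9 dB; +4 dB make-up → -36.9 dB.
Stage 3: -36.9 dB is at or below the -28 dB threshold — no compression; output -36.9 dB.

-36.9 dB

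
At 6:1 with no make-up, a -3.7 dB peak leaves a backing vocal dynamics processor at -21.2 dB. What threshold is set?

Let T be the threshold. Output overshoot = (input overshoot)/R, so -21.2 − T = (-3.7 − T)/6.
6·(-21.2 − T) = -3.7 − T → 5·T = -127.2 − (-3.7) = -123.5.
T = -123.5/5 = -24.7 dB.

-24.7 dB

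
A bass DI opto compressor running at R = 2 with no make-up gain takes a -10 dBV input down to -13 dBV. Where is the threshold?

Gain reduction = -10 − (-13) = 3 dB; output overshoot = GR / (R − 1) = 3 / 1 = 3 dB.
Threshold = output − output overshoot = -13 − 3 = -16 dBV.

-16 dBV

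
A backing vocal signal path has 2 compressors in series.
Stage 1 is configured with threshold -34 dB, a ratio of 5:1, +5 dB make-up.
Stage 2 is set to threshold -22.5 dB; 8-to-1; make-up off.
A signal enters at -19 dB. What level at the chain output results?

-26 dB

Stage 1: overshoot 15 dB → 15/5 = 3 dB → -31 dB; +5 dB make-up → -26 dB.
Stage 2: below threshold (-26 ≤ -22.5); passes unchanged; output -26 dB.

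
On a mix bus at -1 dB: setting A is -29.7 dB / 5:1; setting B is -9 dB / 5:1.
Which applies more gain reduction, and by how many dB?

A, by 16.56 dB

A: overshoot 28.7 dB → output overshoot 5.74 dB → GR 22.96 dB.
B: overshoot 8 dB → output overshoot 1.6 dB → GR 6.4 dB.
A applies 16.56 dB more gain reduction.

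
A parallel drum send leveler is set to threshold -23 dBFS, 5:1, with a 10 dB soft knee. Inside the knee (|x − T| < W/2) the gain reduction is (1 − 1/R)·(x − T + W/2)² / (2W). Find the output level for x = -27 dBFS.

-27.04 dBFS

x − T + W/2 = -27 − (-23) + 5 = 1.
GR = (1 − 1/5) × 1² / 20 = 0.8 × 1 / 20 = 0.04 dB.
Output = -27 − 0.04 = -27.04 dBFS.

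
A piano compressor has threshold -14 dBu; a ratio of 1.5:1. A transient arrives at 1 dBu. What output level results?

-4 dBu

1 dBu sits 15 dB over threshold.
At 1.5:1 the overshoot is divided by 1.5, leaving 10 dB above threshold.
Output = -14 + 10 = -4 dBu.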